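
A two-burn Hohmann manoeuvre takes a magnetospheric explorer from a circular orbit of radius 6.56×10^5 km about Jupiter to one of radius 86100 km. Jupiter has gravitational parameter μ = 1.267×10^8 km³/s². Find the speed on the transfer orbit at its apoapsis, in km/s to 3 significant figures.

Transfer-ellipse semi-major axis a_t = (r₁ + r₂)/2 = (6.560×10^5 + 86100)/2 = 3.7105×10^5 km.
The apoapsis of the transfer ellipse is at r = 6.560×10^5 km.
From the vis-viva equation, v = √[μ(2/r − 1/a_t)] = 6.695 km/s.

v = 6.69 km/s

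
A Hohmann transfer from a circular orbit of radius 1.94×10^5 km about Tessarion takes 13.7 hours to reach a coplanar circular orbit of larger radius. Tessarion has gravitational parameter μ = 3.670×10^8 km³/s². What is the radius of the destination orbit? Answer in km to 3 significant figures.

r₂ = 7.04×10^5 km

Transfer time t = 13.7 hours = 49320 s, and t = π√(a_t³/μ).
So a_t = (μ t²/π²)^(1/3) = (3.670×10^8 × (49320)² / π²)^(1/3) = 4.4889×10^5 km.
Since a_t = (r₁ + r₂)/2, r₂ = 2a_t − r₁ = 2×4.4889×10^5 − 1.940×10^5 = 7.0378×10^5 km.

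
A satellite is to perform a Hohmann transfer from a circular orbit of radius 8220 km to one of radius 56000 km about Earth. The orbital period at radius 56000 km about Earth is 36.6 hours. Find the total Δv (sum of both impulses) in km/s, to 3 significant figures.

Δv = 3.55 km/s

From Kepler's third law T² = 4π²r³/μ at r = 56000 km, T = 36.6 hours = 36.6 × 3600 s = 1.3176×10^5 s: μ = 4π²r³/T² = 3.99353×10^5 km³/s².
Transfer-ellipse semi-major axis a_t = (r₁ + r₂)/2 = (8220 + 56000)/2 = 32110 km.
Circular speed at r₁: v₁ = √(μ/r₁) = √(3.99353×10^5/8220) = 6.970 km/s.
On the transfer ellipse at r₁, v² = μ(2/r − 1/a) gives v_p = √[μ(2/r₁ − 1/a_t)] = 9.205 km/s.
First burn Δv₁ = |v_p − v₁| = 2.235 km/s.
Circular speed at r₂: v₂ = √(μ/r₂) = 2.670 km/s.
Transfer-orbit speed at r₂: v_a = √[μ(2/r₂ − 1/a_t)] = 1.351 km/s.
Second burn Δv₂ = |v₂ − v_a| = 1.319 km/s.
Total Δv = Δv₁ + Δv₂ = 3.554 km/s.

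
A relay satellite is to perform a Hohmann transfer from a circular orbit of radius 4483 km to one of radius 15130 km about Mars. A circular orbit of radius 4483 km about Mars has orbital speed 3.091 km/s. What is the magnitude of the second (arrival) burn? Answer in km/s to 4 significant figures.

From the circular-orbit relation v² = μ/r at r = 4483 km: μ = v²r = (3.091)² × 4483 = 42831.8 km³/s².
Semi-major axis of the transfer orbit: a_t = (4483 + 15130)/2 = 9806.5 km.
Circular speed at r = 15130 km: v_c = √(μ/r) = 1.6825 km/s.
Vis-viva on the transfer ellipse at r = 15130 km gives v_t = √[μ(2/r − 1/a_t)] = 1.1376 km/s.
Δv₂ = |v_t − v_c| = |1.1376 − 1.6825| = 0.5449 km/s.

Δv₂ = 0.5449 km/s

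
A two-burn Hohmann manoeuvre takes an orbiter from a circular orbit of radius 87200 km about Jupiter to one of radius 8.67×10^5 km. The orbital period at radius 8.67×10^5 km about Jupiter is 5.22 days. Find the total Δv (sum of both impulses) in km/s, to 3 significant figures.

From Kepler's third law T² = 4π²r³/μ at r = 8.67×10^5 km, T = 5.22 days = 5.22 × 86400 s = 4.51008×10^5 s: μ = 4π²r³/T² = 1.26488×10^8 km³/s².
The Hohmann ellipse has a_t = (r₁ + r₂)/2 = 4.771×10^5 km.
Circular speed at r₁: v₁ = √(μ/r₁) = √(1.26488×10^8/87200) = 38.086 km/s.
On the transfer ellipse at r₁, vis-viva equation gives v_p = √[μ(2/r₁ − 1/a_t)] = 51.342 km/s.
First burn Δv₁ = |v_p − v₁| = 13.256 km/s.
At r₂, v₂ = √(μ/r₂) = 12.07855 km/s.
Transfer-orbit speed at r₂: v_a = √[μ(2/r₂ − 1/a_t)] = 5.163786 km/s.
Second burn Δv₂ = |v₂ − v_a| = 6.9148 km/s.
Total Δv = Δv₁ + Δv₂ = 20.17 km/s.

Δv = 20.2 km/s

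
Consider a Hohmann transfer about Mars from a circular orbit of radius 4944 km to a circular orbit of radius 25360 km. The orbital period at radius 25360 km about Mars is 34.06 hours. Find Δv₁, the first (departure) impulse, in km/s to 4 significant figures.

Δv₁ = 0.8645 km/s

From Kepler's third law T² = 4π²r³/μ at r = 25360 km, T = 34.06 hours = 34.06 × 3600 s = 1.22616×10^5 s: μ = 4π²r³/T² = 42826.6 km³/s².
Semi-major axis of the transfer orbit: a_t = (4944 + 25360)/2 = 15152 km.
On the circular orbit at r = 4944 km, v_c = √(μ/r) = 2.94318 km/s.
Vis-viva on the transfer ellipse at r = 4944 km gives v_t = √[μ(2/r − 1/a_t)] = 3.80765 km/s.
Δv₁ = |v_t − v_c| = |3.80765 − 2.94318| = 0.8645 km/s.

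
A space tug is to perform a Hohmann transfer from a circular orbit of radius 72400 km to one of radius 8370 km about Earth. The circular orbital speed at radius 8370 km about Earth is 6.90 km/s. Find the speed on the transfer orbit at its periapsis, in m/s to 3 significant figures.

From the circular-orbit relation v² = μ/r at r = 8370 km: μ = v²r = (6.90)² × 8370 = 3.98496×10^5 km³/s².
Transfer-ellipse semi-major axis a_t = (r₁ + r₂)/2 = (72400 + 8370)/2 = 40385 km.
At periapsis, r = 8370 km.
Vis-viva: v = √[μ(2/r − 1/a_t)] = √[3.98496×10^5 × (2/8370 − 1/40385)] = 9.239 km/s.

v = 9240 m/s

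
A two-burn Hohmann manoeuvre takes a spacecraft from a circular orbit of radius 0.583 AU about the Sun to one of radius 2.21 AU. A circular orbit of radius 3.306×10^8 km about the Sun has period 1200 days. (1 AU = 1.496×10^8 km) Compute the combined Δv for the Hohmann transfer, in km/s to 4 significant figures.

Δv = 17.15 km/s

From Kepler's third law T² = 4π²r³/μ at r = 3.306×10^8 km, T = 1200 days = 1200 × 86400 s = 1.0368×10^8 s: μ = 4π²r³/T² = 1.32702×10^11 km³/s².
In km: r₁ = 0.583 × 1.496×10^8 = 8.72168×10^7 km; r₂ = 2.21 × 1.496×10^8 = 3.30616×10^8 km.
The Hohmann ellipse has a_t = (r₁ + r₂)/2 = 2.089164×10^8 km.
Circular speed at r₁: v₁ = √(μ/r₁) = √(1.32702×10^11/8.72168×10^7) = 39.01 km/s.
Transfer-orbit speed at r₁ (vis-viva equation): v_p = √[μ(2/r₁ − 1/a_t)] = 49.07 km/s.
First burn Δv₁ = |v_p − v₁| = 10.06 km/s.
Circular speed at r₂: v₂ = √(μ/r₂) = 20.03 km/s.
Transfer-orbit speed at r₂: v_a = √[μ(2/r₂ − 1/a_t)] = 12.94 km/s.
Second burn Δv₂ = |v₂ − v_a| = 7.090 km/s.
Δv = Δv₁ + Δv₂ = 10.06 + 7.090 = 17.15 km/s.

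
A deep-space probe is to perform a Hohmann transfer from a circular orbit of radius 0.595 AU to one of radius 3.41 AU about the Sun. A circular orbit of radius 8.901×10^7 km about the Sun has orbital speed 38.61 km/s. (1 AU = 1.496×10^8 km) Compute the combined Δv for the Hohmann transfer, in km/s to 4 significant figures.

From the circular-orbit relation v² = μ/r at r = 8.901×10^7 km: μ = v²r = (38.61)² × 8.901×10^7 = 1.32690×10^11 km³/s².
In km: r₁ = 0.595 × 1.496×10^8 = 8.9012×10^7 km; r₂ = 3.41 × 1.496×10^8 = 5.10136×10^8 km.
The Hohmann ellipse has a_t = (r₁ + r₂)/2 = 2.99574×10^8 km.
At r₁ the circular-orbit speed is v₁ = √(μ/r₁) = 38.61 km/s.
Transfer-orbit speed at r₁ (v² = μ(2/r − 1/a)): v_p = √[μ(2/r₁ − 1/a_t)] = 50.38 km/s.
First burn Δv₁ = |v_p − v₁| = 11.77 km/s.
Circular speed at r₂: v₂ = √(μ/r₂) = 16.128 km/s.
Transfer-orbit speed at r₂: v_a = √[μ(2/r₂ − 1/a_t)] = 8.7912 km/s.
Second burn Δv₂ = |v₂ − v_a| = 7.337 km/s.
Δv = Δv₁ + Δv₂ = 11.77 + 7.337 = 19.11 km/s.

Δv = 19.11 km/s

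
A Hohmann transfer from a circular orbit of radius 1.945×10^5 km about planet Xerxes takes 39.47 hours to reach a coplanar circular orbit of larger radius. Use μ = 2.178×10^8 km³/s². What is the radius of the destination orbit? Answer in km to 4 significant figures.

Transfer time t = 39.47 hours = 1.42092×10^5 s, and t = π√(a_t³/μ).
So a_t = (μ t²/π²)^(1/3) = (2.178×10^8 × (1.42092×10^5)² / π²)^(1/3) = 7.6378×10^5 km.
Since a_t = (r₁ + r₂)/2, r₂ = 2a_t − r₁ = 2×7.6378×10^5 − 1.945×10^5 = 1.33306×10^6 km.

r₂ = 1.333×10^6 km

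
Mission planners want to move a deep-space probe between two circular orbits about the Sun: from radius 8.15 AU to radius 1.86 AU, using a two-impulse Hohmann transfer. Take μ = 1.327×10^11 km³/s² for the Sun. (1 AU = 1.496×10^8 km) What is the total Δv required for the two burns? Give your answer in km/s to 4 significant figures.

Δv = 10.10 km/s

In km: r₁ = 8.15 × 1.496×10^8 = 1.21924×10^9 km; r₂ = 1.86 × 1.496×10^8 = 2.78256×10^8 km.
Transfer-ellipse semi-major axis a_t = (r₁ + r₂)/2 = (1.21924×10^9 + 2.78256×10^8)/2 = 7.48748×10^8 km.
Circular speed at r₁: v₁ = √(μ/r₁) = √(1.327×10^11/1.21924×10^9) = 10.433 km/s.
On the transfer ellipse at r₁, v² = μ(2/r − 1/a) gives v_a = √[μ(2/r₁ − 1/a_t)] = 6.3598 km/s.
First burn Δv₁ = |v_a − v₁| = 4.073 km/s.
Circular speed at r₂: v₂ = √(μ/r₂) = 21.838 km/s.
Transfer-orbit speed at r₂: v_p = √[μ(2/r₂ − 1/a_t)] = 27.867 km/s.
Second burn Δv₂ = |v₂ − v_p| = 6.029 km/s.
Total Δv = Δv₁ + Δv₂ = 10.10 km/s.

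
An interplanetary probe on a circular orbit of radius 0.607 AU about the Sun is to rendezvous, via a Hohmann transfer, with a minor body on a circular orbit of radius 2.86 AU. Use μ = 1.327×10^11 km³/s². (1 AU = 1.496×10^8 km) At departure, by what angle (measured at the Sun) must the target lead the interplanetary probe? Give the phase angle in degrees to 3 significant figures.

In km: r₁ = 0.607 × 1.496×10^8 = 9.08072×10^7 km; r₂ = 2.86 × 1.496×10^8 = 4.27856×10^8 km.
The Hohmann ellipse has a_t = (r₁ + r₂)/2 = 2.593316×10^8 km.
The half-period of the transfer ellipse is t = π√(a_t³/μ) = 3.6016×10^7 s.
Target angular speed ω₂ = √(μ/r₂³) = 4.1161×10^-8 rad/s.
Angle swept by the target during transfer: ω₂·t = 1.4825 rad = 84.94°.
The interplanetary probe traverses 180° on the transfer ellipse, so the target must lead by 180° − 84.94° = 95.1°.

φ = 95.1°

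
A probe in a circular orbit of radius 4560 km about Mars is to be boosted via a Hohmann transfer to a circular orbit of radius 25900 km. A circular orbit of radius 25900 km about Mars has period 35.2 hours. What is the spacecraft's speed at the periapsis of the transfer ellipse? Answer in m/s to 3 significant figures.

v = 3990 m/s

From Kepler's third law T² = 4π²r³/μ at r = 25900 km, T = 35.2 hours = 35.2 × 3600 s = 1.2672×10^5 s: μ = 4π²r³/T² = 42713.8 km³/s².
Semi-major axis of the transfer orbit: a_t = (4560 + 25900)/2 = 15230 km.
The periapsis of the transfer ellipse is at r = 4560 km.
From the vis-viva equation, v = √[μ(2/r − 1/a_t)] = 3.991 km/s.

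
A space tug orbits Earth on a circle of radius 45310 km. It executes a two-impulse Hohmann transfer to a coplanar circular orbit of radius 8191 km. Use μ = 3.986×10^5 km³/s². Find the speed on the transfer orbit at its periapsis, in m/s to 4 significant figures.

Transfer-ellipse semi-major axis a_t = (r₁ + r₂)/2 = (45310 + 8191)/2 = 26750.5 km.
The periapsis of the transfer ellipse is at r = 8191 km.
Vis-viva: v = √[μ(2/r − 1/a_t)] = √[3.986×10^5 × (2/8191 − 1/26750.5)] = 9.079 km/s.

v = 9079 m/s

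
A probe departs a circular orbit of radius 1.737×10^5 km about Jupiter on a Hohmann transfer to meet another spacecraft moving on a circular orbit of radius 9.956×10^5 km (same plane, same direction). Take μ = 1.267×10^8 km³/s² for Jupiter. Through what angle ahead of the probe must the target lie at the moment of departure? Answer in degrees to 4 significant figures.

φ = 99.00°

Transfer-ellipse semi-major axis a_t = (r₁ + r₂)/2 = (1.737×10^5 + 9.956×10^5)/2 = 5.8465×10^5 km.
Transfer time t = π√(a_t³/μ) = 1.24769×10^5 s.
The target's mean motion on its circular orbit is ω₂ = √(μ/r₂³) = 1.13308×10^-5 rad/s.
Angle swept by the target during transfer: ω₂·t = 1.4137 rad = 81.00°.
Arrival is 180° from departure on the ellipse, so φ = 180° − 81.00° = 99.00°.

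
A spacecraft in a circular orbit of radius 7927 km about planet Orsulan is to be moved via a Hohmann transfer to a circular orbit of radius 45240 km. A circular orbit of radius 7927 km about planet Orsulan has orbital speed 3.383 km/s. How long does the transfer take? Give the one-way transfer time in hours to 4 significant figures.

t = 12.56 hours

From the circular-orbit relation v² = μ/r at r = 7927 km: μ = v²r = (3.383)² × 7927 = 90722.0 km³/s².
Transfer-ellipse semi-major axis a_t = (r₁ + r₂)/2 = (7927 + 45240)/2 = 26583.5 km.
Half the transfer-orbit period gives t = π√(a_t³/μ) = 45210 s.
Converting: 45210 s ÷ 3600 s/hour = 12.56 hours.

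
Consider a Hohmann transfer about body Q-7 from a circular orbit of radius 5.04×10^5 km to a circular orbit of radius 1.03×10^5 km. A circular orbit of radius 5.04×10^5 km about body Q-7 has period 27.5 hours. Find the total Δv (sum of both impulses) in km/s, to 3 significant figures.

Δv = 33.8 km/s

From Kepler's third law T² = 4π²r³/μ at r = 5.04×10^5 km, T = 27.5 hours = 27.5 × 3600 s = 99000 s: μ = 4π²r³/T² = 5.15681×10^8 km³/s².
Semi-major axis of the transfer orbit: a_t = (5.040×10^5 + 1.030×10^5)/2 = 3.035×10^5 km.
Circular speed at r₁: v₁ = √(μ/r₁) = √(5.15681×10^8/5.040×10^5) = 31.987 km/s.
On the transfer ellipse at r₁, v² = μ(2/r − 1/a) gives v_a = √[μ(2/r₁ − 1/a_t)] = 18.634 km/s.
First burn Δv₁ = |v_a − v₁| = 13.353 km/s.
At r₂, v₂ = √(μ/r₂) = 70.7574 km/s.
Transfer-orbit speed at r₂: v_p = √[μ(2/r₂ − 1/a_t)] = 91.1817 km/s.
Second burn Δv₂ = |v₂ − v_p| = 20.424 km/s.
Total Δv = Δv₁ + Δv₂ = 33.78 km/s.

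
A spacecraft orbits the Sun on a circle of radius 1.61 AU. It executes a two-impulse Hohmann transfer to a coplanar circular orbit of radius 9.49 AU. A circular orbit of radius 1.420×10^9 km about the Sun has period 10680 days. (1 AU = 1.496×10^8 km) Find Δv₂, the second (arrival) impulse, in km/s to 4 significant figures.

Δv₂ = 4.462 km/s

From Kepler's third law T² = 4π²r³/μ at r = 1.420×10^9 km, T = 10680 days = 10680 × 86400 s = 9.22752×10^8 s: μ = 4π²r³/T² = 1.32756×10^11 km³/s².
In km: r₁ = 1.61 × 1.496×10^8 = 2.40856×10^8 km; r₂ = 9.49 × 1.496×10^8 = 1.419704×10^9 km.
Semi-major axis of the transfer orbit: a_t = (2.40856×10^8 + 1.419704×10^9)/2 = 8.3028×10^8 km.
On the circular orbit at r = 1.419704×10^9 km, v_c = √(μ/r) = 9.670 km/s.
Vis-viva on the transfer ellipse at r = 1.419704×10^9 km gives v_t = √[μ(2/r − 1/a_t)] = 5.208 km/s.
Δv₂ = |v_t − v_c| = |5.208 − 9.670| = 4.462 km/s.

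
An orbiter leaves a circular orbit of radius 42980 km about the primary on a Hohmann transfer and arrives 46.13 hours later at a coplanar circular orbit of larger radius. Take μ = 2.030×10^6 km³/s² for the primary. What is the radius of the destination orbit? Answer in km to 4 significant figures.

Transfer time t = 46.13 hours = 1.66068×10^5 s, and t = π√(a_t³/μ).
So a_t = (μ t²/π²)^(1/3) = (2.030×10^6 × (1.66068×10^5)² / π²)^(1/3) = 1.7834×10^5 km.
Since a_t = (r₁ + r₂)/2, r₂ = 2a_t − r₁ = 2×1.7834×10^5 − 42980 = 3.137×10^5 km.

r₂ = 3.137×10^5 km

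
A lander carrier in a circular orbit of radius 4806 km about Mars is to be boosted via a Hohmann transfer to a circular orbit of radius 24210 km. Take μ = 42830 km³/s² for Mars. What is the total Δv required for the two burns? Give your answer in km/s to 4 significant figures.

Semi-major axis of the transfer orbit: a_t = (4806 + 24210)/2 = 14508 km.
Circular speed at r₁: v₁ = √(μ/r₁) = √(42830/4806) = 2.98526 km/s.
On the transfer ellipse at r₁, vis-viva equation gives v_p = √[μ(2/r₁ − 1/a_t)] = 3.85634 km/s.
First burn Δv₁ = |v_p − v₁| = 0.8711 km/s.
Circular speed at r₂: v₂ = √(μ/r₂) = 1.330 km/s.
Transfer-orbit speed at r₂: v_a = √[μ(2/r₂ − 1/a_t)] = 0.7655 km/s.
Second burn Δv₂ = |v₂ − v_a| = 0.5645 km/s.
Total Δv = Δv₁ + Δv₂ = 1.436 km/s.

Δv = 1.436 km/s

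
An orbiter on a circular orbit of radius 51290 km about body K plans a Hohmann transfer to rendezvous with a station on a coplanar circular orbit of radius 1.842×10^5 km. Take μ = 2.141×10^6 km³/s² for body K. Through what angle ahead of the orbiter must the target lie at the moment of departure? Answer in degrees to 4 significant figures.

φ = 88.01°

Semi-major axis of the transfer orbit: a_t = (51290 + 1.842×10^5)/2 = 1.17745×10^5 km.
Transfer time t = π√(a_t³/μ) = 86747 s.
The target's mean motion on its circular orbit is ω₂ = √(μ/r₂³) = 1.8509×10^-5 rad/s.
Angle swept by the target during transfer: ω₂·t = 1.6056 rad = 91.99°.
Arrival is 180° from departure on the ellipse, so φ = 180° − 91.99° = 88.01°.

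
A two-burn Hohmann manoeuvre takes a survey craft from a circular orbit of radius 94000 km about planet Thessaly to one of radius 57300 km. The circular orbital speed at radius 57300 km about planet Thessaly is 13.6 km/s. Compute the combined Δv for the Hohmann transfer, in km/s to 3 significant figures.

From the circular-orbit relation v² = μ/r at r = 57300 km: μ = v²r = (13.6)² × 57300 = 1.05982×10^7 km³/s².
Transfer-ellipse semi-major axis a_t = (r₁ + r₂)/2 = (94000 + 57300)/2 = 75650 km.
Circular speed at r₁: v₁ = √(μ/r₁) = √(1.05982×10^7/94000) = 10.618 km/s.
Transfer-orbit speed at r₁ (vis-viva): v_a = √[μ(2/r₁ − 1/a_t)] = 9.2411 km/s.
First burn Δv₁ = |v_a − v₁| = 1.377 km/s.
At r₂, v₂ = √(μ/r₂) = 13.60 km/s.
Transfer-orbit speed at r₂: v_p = √[μ(2/r₂ − 1/a_t)] = 15.16 km/s.
Second burn Δv₂ = |v₂ − v_p| = 1.560 km/s.
Total Δv = Δv₁ + Δv₂ = 2.937 km/s.

Δv = 2.94 km/s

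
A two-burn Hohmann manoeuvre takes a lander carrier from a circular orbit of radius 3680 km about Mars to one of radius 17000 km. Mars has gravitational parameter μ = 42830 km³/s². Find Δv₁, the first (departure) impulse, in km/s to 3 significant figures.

Δv₁ = 0.963 km/s

Semi-major axis of the transfer orbit: a_t = (3680 + 17000)/2 = 10340 km.
On the circular orbit at r = 3680 km, v_c = √(μ/r) = 3.41154 km/s.
Vis-viva on the transfer ellipse at r = 3680 km gives v_t = √[μ(2/r − 1/a_t)] = 4.37436 km/s.
Δv₁ = |v_t − v_c| = |4.37436 − 3.41154| = 0.9628 km/s.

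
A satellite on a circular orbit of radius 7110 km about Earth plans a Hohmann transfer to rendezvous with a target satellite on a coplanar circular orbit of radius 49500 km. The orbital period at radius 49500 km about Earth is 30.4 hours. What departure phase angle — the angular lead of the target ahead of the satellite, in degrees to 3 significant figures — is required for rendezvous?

From Kepler's third law T² = 4π²r³/μ at r = 49500 km, T = 30.4 hours = 30.4 × 3600 s = 1.0944×10^5 s: μ = 4π²r³/T² = 3.99782×10^5 km³/s².
The Hohmann ellipse has a_t = (r₁ + r₂)/2 = 28305 km.
The half-period of the transfer ellipse is t = π√(a_t³/μ) = 23661 s.
Target angular speed ω₂ = √(μ/r₂³) = 5.7412×10^-5 rad/s.
Angle swept by the target during transfer: ω₂·t = 1.3584 rad = 77.83°.
The satellite traverses 180° on the transfer ellipse, so the target must lead by 180° − 77.83° = 102°.

φ = 102°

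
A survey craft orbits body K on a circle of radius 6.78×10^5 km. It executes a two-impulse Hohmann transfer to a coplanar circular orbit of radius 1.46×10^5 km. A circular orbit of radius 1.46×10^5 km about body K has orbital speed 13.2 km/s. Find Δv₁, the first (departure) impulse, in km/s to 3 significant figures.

From the circular-orbit relation v² = μ/r at r = 1.46×10^5 km: μ = v²r = (13.2)² × 1.46×10^5 = 2.54390×10^7 km³/s².
Transfer-ellipse semi-major axis a_t = (r₁ + r₂)/2 = (6.780×10^5 + 1.460×10^5)/2 = 4.120×10^5 km.
Circular speed at r = 6.780×10^5 km: v_c = √(μ/r) = 6.125 km/s.
Transfer-orbit speed at the same r (vis-viva, a = a_t): v_t = √[μ(2/r − 1/a_t)] = 3.646 km/s.
Δv₁ = |v_t − v_c| = |3.646 − 6.125| = 2.479 km/s.

Δv₁ = 2.48 km/s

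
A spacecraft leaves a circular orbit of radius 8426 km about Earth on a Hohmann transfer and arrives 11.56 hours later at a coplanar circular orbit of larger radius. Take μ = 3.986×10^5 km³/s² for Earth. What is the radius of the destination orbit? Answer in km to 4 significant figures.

r₂ = 73980 km

Transfer time t = 11.56 hours = 41616 s, and t = π√(a_t³/μ).
So a_t = (μ t²/π²)^(1/3) = (3.986×10^5 × (41616)² / π²)^(1/3) = 41202 km.
Since a_t = (r₁ + r₂)/2, r₂ = 2a_t − r₁ = 2×41202 − 8426 = 73978 km.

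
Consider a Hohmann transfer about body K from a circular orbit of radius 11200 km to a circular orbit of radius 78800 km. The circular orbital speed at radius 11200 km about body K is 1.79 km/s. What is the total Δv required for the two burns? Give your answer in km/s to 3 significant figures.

Δv = 0.917 km/s

From the circular-orbit relation v² = μ/r at r = 11200 km: μ = v²r = (1.79)² × 11200 = 35885.9 km³/s².
Semi-major axis of the transfer orbit: a_t = (11200 + 78800)/2 = 45000 km.
At r₁ the circular-orbit speed is v₁ = √(μ/r₁) = 1.7900 km/s.
On the transfer ellipse at r₁, vis-viva equation gives v_p = √[μ(2/r₁ − 1/a_t)] = 2.3687 km/s.
First burn Δv₁ = |v_p − v₁| = 0.5787 km/s.
Circular speed at r₂: v₂ = √(μ/r₂) = 0.67484 km/s.
Transfer-orbit speed at r₂: v_a = √[μ(2/r₂ − 1/a_t)] = 0.33667 km/s.
Second burn Δv₂ = |v₂ − v_a| = 0.3382 km/s.
Total Δv = Δv₁ + Δv₂ = 0.9169 km/s.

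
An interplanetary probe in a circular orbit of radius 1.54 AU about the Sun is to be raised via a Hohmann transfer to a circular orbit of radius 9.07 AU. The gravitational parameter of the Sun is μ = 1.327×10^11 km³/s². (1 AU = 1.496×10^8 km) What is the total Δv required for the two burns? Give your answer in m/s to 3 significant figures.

Δv = 11900 m/s

In km: r₁ = 1.54 × 1.496×10^8 = 2.30384×10^8 km; r₂ = 9.07 × 1.496×10^8 = 1.356872×10^9 km.
Transfer-ellipse semi-major axis a_t = (r₁ + r₂)/2 = (2.30384×10^8 + 1.356872×10^9)/2 = 7.93628×10^8 km.
At r₁ the circular-orbit speed is v₁ = √(μ/r₁) = 24.000 km/s.
Transfer-orbit speed at r₁ (vis-viva equation): v_p = √[μ(2/r₁ − 1/a_t)] = 31.381 km/s.
First burn Δv₁ = |v_p − v₁| = 7.381 km/s.
Circular speed at r₂: v₂ = √(μ/r₂) = 9.889 km/s.
Transfer-orbit speed at r₂: v_a = √[μ(2/r₂ − 1/a_t)] = 5.328 km/s.
Second burn Δv₂ = |v₂ − v_a| = 4.561 km/s.
Total Δv = Δv₁ + Δv₂ = 11.94 km/s.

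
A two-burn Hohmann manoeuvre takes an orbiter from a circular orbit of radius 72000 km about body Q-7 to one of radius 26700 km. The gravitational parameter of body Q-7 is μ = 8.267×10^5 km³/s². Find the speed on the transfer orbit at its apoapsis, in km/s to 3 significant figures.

Transfer-ellipse semi-major axis a_t = (r₁ + r₂)/2 = (72000 + 26700)/2 = 49350 km.
The apoapsis of the transfer ellipse is at r = 72000 km.
Applying v² = μ(2/r − 1/a_t): v = 2.492 km/s.

v = 2.49 km/s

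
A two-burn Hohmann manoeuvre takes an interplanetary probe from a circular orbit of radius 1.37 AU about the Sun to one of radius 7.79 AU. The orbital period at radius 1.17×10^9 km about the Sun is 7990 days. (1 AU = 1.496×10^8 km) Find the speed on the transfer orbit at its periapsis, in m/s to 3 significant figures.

v = 33200 m/s

From Kepler's third law T² = 4π²r³/μ at r = 1.17×10^9 km, T = 7990 days = 7990 × 86400 s = 6.90336×10^8 s: μ = 4π²r³/T² = 1.32677×10^11 km³/s².
In km: r₁ = 1.37 × 1.496×10^8 = 2.04952×10^8 km; r₂ = 7.79 × 1.496×10^8 = 1.165384×10^9 km.
Transfer-ellipse semi-major axis a_t = (r₁ + r₂)/2 = (2.04952×10^8 + 1.165384×10^9)/2 = 6.85168×10^8 km.
At periapsis, r = 2.04952×10^8 km.
From the vis-viva equation, v = √[μ(2/r − 1/a_t)] = 33.18 km/s.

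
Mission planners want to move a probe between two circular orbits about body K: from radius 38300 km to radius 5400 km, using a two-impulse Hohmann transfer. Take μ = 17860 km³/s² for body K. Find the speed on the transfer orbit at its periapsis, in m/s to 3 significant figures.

Transfer-ellipse semi-major axis a_t = (r₁ + r₂)/2 = (38300 + 5400)/2 = 21850 km.
The periapsis of the transfer ellipse is at r = 5400 km.
From the vis-viva equation, v = √[μ(2/r − 1/a_t)] = 2.408 km/s.

v = 2410 m/s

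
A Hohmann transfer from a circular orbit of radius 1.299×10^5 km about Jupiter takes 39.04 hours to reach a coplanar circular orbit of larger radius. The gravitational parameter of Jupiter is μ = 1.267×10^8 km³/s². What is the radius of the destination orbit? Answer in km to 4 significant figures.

r₂ = 1.136×10^6 km

Transfer time t = 39.04 hours = 1.40544×10^5 s, and t = π√(a_t³/μ).
So a_t = (μ t²/π²)^(1/3) = (1.267×10^8 × (1.40544×10^5)² / π²)^(1/3) = 6.3295×10^5 km.
Since a_t = (r₁ + r₂)/2, r₂ = 2a_t − r₁ = 2×6.3295×10^5 − 1.299×10^5 = 1.136×10^6 km.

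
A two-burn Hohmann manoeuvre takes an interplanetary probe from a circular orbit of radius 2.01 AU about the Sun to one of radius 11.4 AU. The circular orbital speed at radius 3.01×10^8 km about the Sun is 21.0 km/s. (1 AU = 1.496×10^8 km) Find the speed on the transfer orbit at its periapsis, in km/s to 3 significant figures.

v = 27.4 km/s

From the circular-orbit relation v² = μ/r at r = 3.01×10^8 km: μ = v²r = (21.0)² × 3.01×10^8 = 1.32741×10^11 km³/s².
In km: r₁ = 2.01 × 1.496×10^8 = 3.00696×10^8 km; r₂ = 11.4 × 1.496×10^8 = 1.70544×10^9 km.
Semi-major axis of the transfer orbit: a_t = (3.00696×10^8 + 1.70544×10^9)/2 = 1.003068×10^9 km.
At periapsis, r = 3.00696×10^8 km.
From the vis-viva equation, v = √[μ(2/r − 1/a_t)] = 27.40 km/s.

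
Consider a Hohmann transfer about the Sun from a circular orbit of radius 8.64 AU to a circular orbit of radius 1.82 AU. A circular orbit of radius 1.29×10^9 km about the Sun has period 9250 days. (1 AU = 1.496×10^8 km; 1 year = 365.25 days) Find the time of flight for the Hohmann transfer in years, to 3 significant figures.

t = 5.98 years

From Kepler's third law T² = 4π²r³/μ at r = 1.29×10^9 km, T = 9250 days = 9250 × 86400 s = 7.992×10^8 s: μ = 4π²r³/T² = 1.32684×10^11 km³/s².
In km: r₁ = 8.64 × 1.496×10^8 = 1.292544×10^9 km; r₂ = 1.82 × 1.496×10^8 = 2.72272×10^8 km.
The Hohmann ellipse has a_t = (r₁ + r₂)/2 = 7.82408×10^8 km.
Half the transfer-orbit period gives t = π√(a_t³/μ) = 1.888×10^8 s.
Converting: 1.888×10^8 s ÷ 3.15576×10^7 s/year (365.25 × 86400) = 5.98 years.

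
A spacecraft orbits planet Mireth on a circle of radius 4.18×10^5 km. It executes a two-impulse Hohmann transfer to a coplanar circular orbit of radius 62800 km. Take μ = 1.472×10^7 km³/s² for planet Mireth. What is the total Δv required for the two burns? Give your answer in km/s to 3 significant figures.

Semi-major axis of the transfer orbit: a_t = (4.180×10^5 + 62800)/2 = 2.404×10^5 km.
Circular speed at r₁: v₁ = √(μ/r₁) = √(1.472×10^7/4.180×10^5) = 5.934 km/s.
On the transfer ellipse at r₁, v² = μ(2/r − 1/a) gives v_a = √[μ(2/r₁ − 1/a_t)] = 3.033 km/s.
First burn Δv₁ = |v_a − v₁| = 2.901 km/s.
Circular speed at r₂: v₂ = √(μ/r₂) = 15.310 km/s.
Transfer-orbit speed at r₂: v_p = √[μ(2/r₂ − 1/a_t)] = 20.188 km/s.
Second burn Δv₂ = |v₂ − v_p| = 4.878 km/s.
Total Δv = Δv₁ + Δv₂ = 7.779 km/s.

Δv = 7.78 km/s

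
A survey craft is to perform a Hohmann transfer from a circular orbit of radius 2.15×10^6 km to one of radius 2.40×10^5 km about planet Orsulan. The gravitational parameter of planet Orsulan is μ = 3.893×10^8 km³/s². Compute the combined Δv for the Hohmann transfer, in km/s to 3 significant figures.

Δv = 21.2 km/s

Semi-major axis of the transfer orbit: a_t = (2.150×10^6 + 2.400×10^5)/2 = 1.195×10^6 km.
Circular speed at r₁: v₁ = √(μ/r₁) = √(3.893×10^8/2.150×10^6) = 13.4562 km/s.
On the transfer ellipse at r₁, vis-viva equation gives v_a = √[μ(2/r₁ − 1/a_t)] = 6.03038 km/s.
First burn Δv₁ = |v_a − v₁| = 7.4258 km/s.
At r₂, v₂ = √(μ/r₂) = 40.275 km/s.
Transfer-orbit speed at r₂: v_p = √[μ(2/r₂ − 1/a_t)] = 54.022 km/s.
Second burn Δv₂ = |v₂ − v_p| = 13.747 km/s.
Total Δv = Δv₁ + Δv₂ = 21.17 km/s.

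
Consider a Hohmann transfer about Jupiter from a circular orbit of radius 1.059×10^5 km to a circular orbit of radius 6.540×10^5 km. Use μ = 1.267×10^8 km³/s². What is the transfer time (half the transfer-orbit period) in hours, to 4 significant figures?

The Hohmann ellipse has a_t = (r₁ + r₂)/2 = 3.7995×10^5 km.
By Kepler's third law the transfer-orbit period is T = 2π√(a_t³/μ), so t = T/2 = 65370 s.
Converting: 65370 s ÷ 3600 s/hour = 18.16 hours.

t = 18.16 hours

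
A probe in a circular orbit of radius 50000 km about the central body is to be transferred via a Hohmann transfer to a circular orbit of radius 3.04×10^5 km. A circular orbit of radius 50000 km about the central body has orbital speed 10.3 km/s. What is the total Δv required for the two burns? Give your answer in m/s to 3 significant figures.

Δv = 5160 m/s

From the circular-orbit relation v² = μ/r at r = 50000 km: μ = v²r = (10.3)² × 50000 = 5.30450×10^6 km³/s².
The Hohmann ellipse has a_t = (r₁ + r₂)/2 = 1.770×10^5 km.
Circular speed at r₁: v₁ = √(μ/r₁) = √(5.30450×10^6/50000) = 10.300 km/s.
On the transfer ellipse at r₁, vis-viva gives v_p = √[μ(2/r₁ − 1/a_t)] = 13.499 km/s.
First burn Δv₁ = |v_p − v₁| = 3.199 km/s.
Circular speed at r₂: v₂ = √(μ/r₂) = 4.177 km/s.
Transfer-orbit speed at r₂: v_a = √[μ(2/r₂ − 1/a_t)] = 2.220 km/s.
Second burn Δv₂ = |v₂ − v_a| = 1.957 km/s.
Δv = Δv₁ + Δv₂ = 3.199 + 1.957 = 5.156 km/s.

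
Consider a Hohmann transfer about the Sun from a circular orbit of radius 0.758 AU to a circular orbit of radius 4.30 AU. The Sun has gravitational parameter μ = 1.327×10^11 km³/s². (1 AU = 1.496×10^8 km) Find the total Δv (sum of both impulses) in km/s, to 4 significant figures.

Δv = 16.90 km/s

In km: r₁ = 0.758 × 1.496×10^8 = 1.133968×10^8 km; r₂ = 4.30 × 1.496×10^8 = 6.4328×10^8 km.
Semi-major axis of the transfer orbit: a_t = (1.133968×10^8 + 6.4328×10^8)/2 = 3.783384×10^8 km.
At r₁ the circular-orbit speed is v₁ = √(μ/r₁) = 34.21 km/s.
On the transfer ellipse at r₁, vis-viva equation gives v_p = √[μ(2/r₁ − 1/a_t)] = 44.61 km/s.
First burn Δv₁ = |v_p − v₁| = 10.40 km/s.
Circular speed at r₂: v₂ = √(μ/r₂) = 14.363 km/s.
Transfer-orbit speed at r₂: v_a = √[μ(2/r₂ − 1/a_t)] = 7.8631 km/s.
Second burn Δv₂ = |v₂ − v_a| = 6.500 km/s.
Δv = Δv₁ + Δv₂ = 10.40 + 6.500 = 16.90 km/s.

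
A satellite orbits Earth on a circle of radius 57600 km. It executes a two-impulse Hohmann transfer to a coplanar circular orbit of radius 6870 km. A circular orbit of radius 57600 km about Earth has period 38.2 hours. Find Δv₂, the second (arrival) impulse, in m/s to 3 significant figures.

Δv₂ = 2570 m/s

From Kepler's third law T² = 4π²r³/μ at r = 57600 km, T = 38.2 hours = 38.2 × 3600 s = 1.3752×10^5 s: μ = 4π²r³/T² = 3.98929×10^5 km³/s².
The Hohmann ellipse has a_t = (r₁ + r₂)/2 = 32235 km.
On the circular orbit at r = 6870 km, v_c = √(μ/r) = 7.6203 km/s.
Vis-viva on the transfer ellipse at r = 6870 km gives v_t = √[μ(2/r − 1/a_t)] = 10.186 km/s.
Δv₂ = |v_t − v_c| = |10.186 − 7.6203| = 2.566 km/s.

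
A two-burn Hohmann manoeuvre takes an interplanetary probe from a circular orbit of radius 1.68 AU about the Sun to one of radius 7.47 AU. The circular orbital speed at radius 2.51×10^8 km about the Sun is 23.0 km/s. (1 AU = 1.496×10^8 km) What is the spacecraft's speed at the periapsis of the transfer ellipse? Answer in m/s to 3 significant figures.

From the circular-orbit relation v² = μ/r at r = 2.51×10^8 km: μ = v²r = (23.0)² × 2.51×10^8 = 1.32779×10^11 km³/s².
In km: r₁ = 1.68 × 1.496×10^8 = 2.51328×10^8 km; r₂ = 7.47 × 1.496×10^8 = 1.117512×10^9 km.
Semi-major axis of the transfer orbit: a_t = (2.51328×10^8 + 1.117512×10^9)/2 = 6.8442×10^8 km.
At periapsis, r = 2.51328×10^8 km.
Applying v² = μ(2/r − 1/a_t): v = 29.37 km/s.

v = 29400 m/s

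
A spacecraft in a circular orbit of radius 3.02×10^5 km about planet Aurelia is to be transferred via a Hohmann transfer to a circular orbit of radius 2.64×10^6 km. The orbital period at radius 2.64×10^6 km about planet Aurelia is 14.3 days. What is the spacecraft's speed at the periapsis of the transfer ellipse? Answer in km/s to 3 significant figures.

v = 53.2 km/s

From Kepler's third law T² = 4π²r³/μ at r = 2.64×10^6 km, T = 14.3 days = 14.3 × 86400 s = 1.23552×10^6 s: μ = 4π²r³/T² = 4.75852×10^8 km³/s².
Semi-major axis of the transfer orbit: a_t = (3.020×10^5 + 2.640×10^6)/2 = 1.471×10^6 km.
The periapsis of the transfer ellipse is at r = 3.020×10^5 km.
From the vis-viva equation, v = √[μ(2/r − 1/a_t)] = 53.18 km/s.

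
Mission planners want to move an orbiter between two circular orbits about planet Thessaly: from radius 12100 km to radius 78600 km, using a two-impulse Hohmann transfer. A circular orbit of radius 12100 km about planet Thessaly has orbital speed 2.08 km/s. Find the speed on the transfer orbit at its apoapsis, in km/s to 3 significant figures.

v = 0.422 km/s

From the circular-orbit relation v² = μ/r at r = 12100 km: μ = v²r = (2.08)² × 12100 = 52349.4 km³/s².
The Hohmann ellipse has a_t = (r₁ + r₂)/2 = 45350 km.
At apoapsis, r = 78600 km.
From the vis-viva equation, v = √[μ(2/r − 1/a_t)] = 0.4215 km/s.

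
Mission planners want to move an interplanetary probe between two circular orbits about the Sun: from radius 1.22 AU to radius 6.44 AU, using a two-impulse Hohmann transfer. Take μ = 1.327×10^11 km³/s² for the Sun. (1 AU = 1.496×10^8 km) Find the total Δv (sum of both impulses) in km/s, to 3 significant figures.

In km: r₁ = 1.22 × 1.496×10^8 = 1.82512×10^8 km; r₂ = 6.44 × 1.496×10^8 = 9.63424×10^8 km.
Transfer-ellipse semi-major axis a_t = (r₁ + r₂)/2 = (1.82512×10^8 + 9.63424×10^8)/2 = 5.72968×10^8 km.
Circular speed at r₁: v₁ = √(μ/r₁) = √(1.327×10^11/1.82512×10^8) = 26.964 km/s.
On the transfer ellipse at r₁, vis-viva equation gives v_p = √[μ(2/r₁ − 1/a_t)] = 34.965 km/s.
First burn Δv₁ = |v_p − v₁| = 8.001 km/s.
At r₂, v₂ = √(μ/r₂) = 11.736 km/s.
Transfer-orbit speed at r₂: v_a = √[μ(2/r₂ − 1/a_t)] = 6.6238 km/s.
Second burn Δv₂ = |v₂ − v_a| = 5.112 km/s.
Total Δv = Δv₁ + Δv₂ = 13.11 km/s.

Δv = 13.1 km/s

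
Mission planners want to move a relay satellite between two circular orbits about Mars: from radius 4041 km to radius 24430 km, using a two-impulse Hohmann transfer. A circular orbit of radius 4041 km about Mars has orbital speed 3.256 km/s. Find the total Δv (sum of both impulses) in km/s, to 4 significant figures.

Δv = 1.628 km/s

From the circular-orbit relation v² = μ/r at r = 4041 km: μ = v²r = (3.256)² × 4041 = 42840.8 km³/s².
Transfer-ellipse semi-major axis a_t = (r₁ + r₂)/2 = (4041 + 24430)/2 = 14235.5 km.
Circular speed at r₁: v₁ = √(μ/r₁) = √(42840.8/4041) = 3.256 km/s.
Transfer-orbit speed at r₁ (vis-viva equation): v_p = √[μ(2/r₁ − 1/a_t)] = 4.265 km/s.
First burn Δv₁ = |v_p − v₁| = 1.009 km/s.
At r₂, v₂ = √(μ/r₂) = 1.32424 km/s.
Transfer-orbit speed at r₂: v_a = √[μ(2/r₂ − 1/a_t)] = 0.705546 km/s.
Second burn Δv₂ = |v₂ − v_a| = 0.6187 km/s.
Δv = Δv₁ + Δv₂ = 1.009 + 0.6187 = 1.628 km/s.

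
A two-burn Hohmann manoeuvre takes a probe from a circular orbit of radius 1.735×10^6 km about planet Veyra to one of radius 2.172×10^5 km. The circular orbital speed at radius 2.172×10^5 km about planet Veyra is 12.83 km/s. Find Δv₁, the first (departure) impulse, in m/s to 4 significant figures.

Δv₁ = 2398 m/s

From the circular-orbit relation v² = μ/r at r = 2.172×10^5 km: μ = v²r = (12.83)² × 2.172×10^5 = 3.57531×10^7 km³/s².
Transfer-ellipse semi-major axis a_t = (r₁ + r₂)/2 = (1.735×10^6 + 2.172×10^5)/2 = 9.761×10^5 km.
Circular speed at r = 1.735×10^6 km: v_c = √(μ/r) = 4.539 km/s.
Transfer-orbit speed at the same r (vis-viva, a = a_t): v_t = √[μ(2/r − 1/a_t)] = 2.141 km/s.
Δv₁ = |v_t − v_c| = |2.141 − 4.539| = 2.398 km/s.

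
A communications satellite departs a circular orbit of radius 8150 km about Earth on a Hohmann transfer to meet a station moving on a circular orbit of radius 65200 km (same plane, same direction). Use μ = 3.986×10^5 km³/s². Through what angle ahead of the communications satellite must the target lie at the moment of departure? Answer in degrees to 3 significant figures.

Transfer-ellipse semi-major axis a_t = (r₁ + r₂)/2 = (8150 + 65200)/2 = 36675 km.
Transfer time t = π√(a_t³/μ) = 34949 s.
Target angular speed ω₂ = √(μ/r₂³) = 3.7923×10^-5 rad/s.
Angle swept by the target during transfer: ω₂·t = 1.3254 rad = 75.94°.
The communications satellite traverses 180° on the transfer ellipse, so the target must lead by 180° − 75.94° = 104°.

φ = 104°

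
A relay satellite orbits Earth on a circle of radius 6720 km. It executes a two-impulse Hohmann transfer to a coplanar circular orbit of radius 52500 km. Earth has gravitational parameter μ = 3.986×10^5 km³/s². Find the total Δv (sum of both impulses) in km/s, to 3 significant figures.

The Hohmann ellipse has a_t = (r₁ + r₂)/2 = 29610 km.
At r₁ the circular-orbit speed is v₁ = √(μ/r₁) = 7.701654 km/s.
Transfer-orbit speed at r₁ (v² = μ(2/r − 1/a)): v_p = √[μ(2/r₁ − 1/a_t)] = 10.25521 km/s.
First burn Δv₁ = |v_p − v₁| = 2.5536 km/s.
At r₂, v₂ = √(μ/r₂) = 2.75543 km/s.
Transfer-orbit speed at r₂: v_a = √[μ(2/r₂ − 1/a_t)] = 1.31267 km/s.
Second burn Δv₂ = |v₂ − v_a| = 1.4428 km/s.
Δv = Δv₁ + Δv₂ = 2.5536 + 1.4428 = 3.996 km/s.

Δv = 4.00 km/s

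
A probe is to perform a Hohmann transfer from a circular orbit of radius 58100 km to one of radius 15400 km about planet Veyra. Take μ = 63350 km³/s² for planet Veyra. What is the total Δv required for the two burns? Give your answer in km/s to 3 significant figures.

Transfer-ellipse semi-major axis a_t = (r₁ + r₂)/2 = (58100 + 15400)/2 = 36750 km.
Circular speed at r₁: v₁ = √(μ/r₁) = √(63350/58100) = 1.0442 km/s.
On the transfer ellipse at r₁, vis-viva equation gives v_a = √[μ(2/r₁ − 1/a_t)] = 0.67595 km/s.
First burn Δv₁ = |v_a − v₁| = 0.36825 km/s.
Circular speed at r₂: v₂ = √(μ/r₂) = 2.02821 km/s.
Transfer-orbit speed at r₂: v_p = √[μ(2/r₂ − 1/a_t)] = 2.55019 km/s.
Second burn Δv₂ = |v₂ − v_p| = 0.52198 km/s.
Δv = Δv₁ + Δv₂ = 0.36825 + 0.52198 = 0.8902 km/s.

Δv = 0.890 km/s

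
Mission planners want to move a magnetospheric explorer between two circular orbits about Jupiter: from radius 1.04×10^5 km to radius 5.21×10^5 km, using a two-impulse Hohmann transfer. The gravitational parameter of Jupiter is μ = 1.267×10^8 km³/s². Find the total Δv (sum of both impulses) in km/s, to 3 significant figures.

Semi-major axis of the transfer orbit: a_t = (1.040×10^5 + 5.210×10^5)/2 = 3.125×10^5 km.
Circular speed at r₁: v₁ = √(μ/r₁) = √(1.267×10^8/1.040×10^5) = 34.904 km/s.
On the transfer ellipse at r₁, vis-viva equation gives v_p = √[μ(2/r₁ − 1/a_t)] = 45.068 km/s.
First burn Δv₁ = |v_p − v₁| = 10.16 km/s.
At r₂, v₂ = √(μ/r₂) = 15.594 km/s.
Transfer-orbit speed at r₂: v_a = √[μ(2/r₂ − 1/a_t)] = 8.9962 km/s.
Second burn Δv₂ = |v₂ − v_a| = 6.598 km/s.
Δv = Δv₁ + Δv₂ = 10.16 + 6.598 = 16.76 km/s.

Δv = 16.8 km/s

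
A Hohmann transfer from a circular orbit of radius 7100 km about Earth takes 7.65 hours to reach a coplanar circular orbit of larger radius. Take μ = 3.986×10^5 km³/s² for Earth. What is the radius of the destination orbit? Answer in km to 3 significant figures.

r₂ = 55500 km

Transfer time t = 7.65 hours = 27540 s, and t = π√(a_t³/μ).
So a_t = (μ t²/π²)^(1/3) = (3.986×10^5 × (27540)² / π²)^(1/3) = 31289 km.
Since a_t = (r₁ + r₂)/2, r₂ = 2a_t − r₁ = 2×31289 − 7100 = 55478 km.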